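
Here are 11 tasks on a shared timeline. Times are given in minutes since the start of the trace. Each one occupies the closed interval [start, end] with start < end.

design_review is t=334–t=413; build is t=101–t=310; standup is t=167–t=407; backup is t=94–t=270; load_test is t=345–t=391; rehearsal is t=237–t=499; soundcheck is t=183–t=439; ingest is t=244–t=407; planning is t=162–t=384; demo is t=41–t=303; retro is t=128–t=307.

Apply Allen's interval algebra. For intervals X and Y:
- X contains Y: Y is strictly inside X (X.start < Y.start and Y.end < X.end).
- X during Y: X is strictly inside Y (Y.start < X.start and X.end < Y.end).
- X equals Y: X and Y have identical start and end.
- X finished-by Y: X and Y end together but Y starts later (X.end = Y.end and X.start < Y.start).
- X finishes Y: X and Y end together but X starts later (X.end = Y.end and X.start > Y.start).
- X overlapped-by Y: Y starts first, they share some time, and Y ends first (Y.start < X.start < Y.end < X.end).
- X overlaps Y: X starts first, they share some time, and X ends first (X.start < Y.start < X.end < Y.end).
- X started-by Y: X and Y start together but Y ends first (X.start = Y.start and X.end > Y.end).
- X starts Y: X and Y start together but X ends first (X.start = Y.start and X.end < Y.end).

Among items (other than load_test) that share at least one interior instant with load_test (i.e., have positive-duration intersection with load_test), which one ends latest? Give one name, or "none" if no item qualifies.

Target load_test = [t=345, t=391].
backup [t=94, t=270] → before → excluded.
build [t=101, t=310] → before → excluded.
demo [t=41, t=303] → before → excluded.
design_review [t=334, t=413] → contains → candidate.
ingest [t=244, t=407] → contains → candidate.
planning [t=162, t=384] → overlaps → candidate.
rehearsal [t=237, t=499] → contains → candidate.
retro [t=128, t=307] → before → excluded.
soundcheck [t=183, t=439] → contains → candidate.
standup [t=167, t=407] → contains → candidate.
Among candidates, latest end is t=499 → rehearsal.

rehearsal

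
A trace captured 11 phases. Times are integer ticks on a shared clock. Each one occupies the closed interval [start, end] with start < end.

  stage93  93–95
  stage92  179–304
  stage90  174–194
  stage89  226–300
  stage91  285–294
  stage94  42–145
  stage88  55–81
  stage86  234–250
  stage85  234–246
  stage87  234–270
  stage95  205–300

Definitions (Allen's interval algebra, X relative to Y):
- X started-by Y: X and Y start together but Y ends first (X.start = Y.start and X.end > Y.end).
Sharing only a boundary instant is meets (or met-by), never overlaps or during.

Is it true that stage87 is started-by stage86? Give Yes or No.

Yes

stage87 = [234, 270], stage86 = [234, 250].
Actual relation of stage87 to stage86: started-by.
Asked whether 'started-by' holds → Yes.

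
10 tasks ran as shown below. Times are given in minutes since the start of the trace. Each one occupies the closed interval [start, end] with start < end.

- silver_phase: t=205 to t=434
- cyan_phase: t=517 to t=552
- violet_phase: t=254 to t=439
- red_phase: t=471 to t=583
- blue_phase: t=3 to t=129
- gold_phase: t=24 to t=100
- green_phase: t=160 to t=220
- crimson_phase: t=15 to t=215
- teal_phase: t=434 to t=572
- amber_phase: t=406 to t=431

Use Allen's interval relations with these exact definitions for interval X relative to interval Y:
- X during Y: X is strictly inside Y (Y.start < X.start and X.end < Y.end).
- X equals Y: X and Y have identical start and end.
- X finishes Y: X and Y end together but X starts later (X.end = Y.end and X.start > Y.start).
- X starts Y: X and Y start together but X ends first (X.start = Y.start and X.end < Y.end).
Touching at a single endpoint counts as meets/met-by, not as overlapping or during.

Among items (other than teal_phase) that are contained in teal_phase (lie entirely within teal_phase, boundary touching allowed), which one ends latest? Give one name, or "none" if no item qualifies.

cyan_phase

Target teal_phase = [t=434, t=572].
amber_phase [t=406, t=431] → before → excluded.
blue_phase [t=3, t=129] → before → excluded.
crimson_phase [t=15, t=215] → before → excluded.
cyan_phase [t=517, t=552] → during → candidate.
gold_phase [t=24, t=100] → before → excluded.
green_phase [t=160, t=220] → before → excluded.
red_phase [t=471, t=583] → overlapped-by → excluded.
silver_phase [t=205, t=434] → meets → excluded.
violet_phase [t=254, t=439] → overlaps → excluded.
Among candidates, latest end is t=552 → cyan_phase.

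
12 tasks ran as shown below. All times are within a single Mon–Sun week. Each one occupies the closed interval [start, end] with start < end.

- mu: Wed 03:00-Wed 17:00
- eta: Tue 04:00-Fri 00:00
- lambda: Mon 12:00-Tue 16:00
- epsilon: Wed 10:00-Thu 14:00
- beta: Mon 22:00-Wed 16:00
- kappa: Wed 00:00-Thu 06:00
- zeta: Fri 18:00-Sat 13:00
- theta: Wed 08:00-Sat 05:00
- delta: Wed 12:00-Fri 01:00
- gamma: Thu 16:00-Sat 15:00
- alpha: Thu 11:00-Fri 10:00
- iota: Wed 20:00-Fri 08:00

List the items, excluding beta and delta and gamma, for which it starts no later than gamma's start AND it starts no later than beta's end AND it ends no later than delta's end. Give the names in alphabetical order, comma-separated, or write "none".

epsilon, eta, kappa, lambda, mu

Conditions: its start is no later than gamma's start (X.start <= Thu 16:00) AND its start is no later than beta's end (X.start <= Wed 16:00) AND its end is no later than delta's end (X.end <= Fri 01:00).
alpha: start Thu 11:00 <= Thu 16:00? ✓; start Thu 11:00 <= Wed 16:00? ✗; end Fri 10:00 <= Fri 01:00? ✗ → no.
epsilon: start Wed 10:00 <= Thu 16:00? ✓; start Wed 10:00 <= Wed 16:00? ✓; end Thu 14:00 <= Fri 01:00? ✓ → yes.
eta: start Tue 04:00 <= Thu 16:00? ✓; start Tue 04:00 <= Wed 16:00? ✓; end Fri 00:00 <= Fri 01:00? ✓ → yes.
iota: start Wed 20:00 <= Thu 16:00? ✓; start Wed 20:00 <= Wed 16:00? ✗; end Fri 08:00 <= Fri 01:00? ✗ → no.
kappa: start Wed 00:00 <= Thu 16:00? ✓; start Wed 00:00 <= Wed 16:00? ✓; end Thu 06:00 <= Fri 01:00? ✓ → yes.
lambda: start Mon 12:00 <= Thu 16:00? ✓; start Mon 12:00 <= Wed 16:00? ✓; end Tue 16:00 <= Fri 01:00? ✓ → yes.
mu: start Wed 03:00 <= Thu 16:00? ✓; start Wed 03:00 <= Wed 16:00? ✓; end Wed 17:00 <= Fri 01:00? ✓ → yes.
theta: start Wed 08:00 <= Thu 16:00? ✓; start Wed 08:00 <= Wed 16:00? ✓; end Sat 05:00 <= Fri 01:00? ✗ → no.
zeta: start Fri 18:00 <= Thu 16:00? ✗; start Fri 18:00 <= Wed 16:00? ✗; end Sat 13:00 <= Fri 01:00? ✗ → no.
Result: epsilon, eta, kappa, lambda, mu.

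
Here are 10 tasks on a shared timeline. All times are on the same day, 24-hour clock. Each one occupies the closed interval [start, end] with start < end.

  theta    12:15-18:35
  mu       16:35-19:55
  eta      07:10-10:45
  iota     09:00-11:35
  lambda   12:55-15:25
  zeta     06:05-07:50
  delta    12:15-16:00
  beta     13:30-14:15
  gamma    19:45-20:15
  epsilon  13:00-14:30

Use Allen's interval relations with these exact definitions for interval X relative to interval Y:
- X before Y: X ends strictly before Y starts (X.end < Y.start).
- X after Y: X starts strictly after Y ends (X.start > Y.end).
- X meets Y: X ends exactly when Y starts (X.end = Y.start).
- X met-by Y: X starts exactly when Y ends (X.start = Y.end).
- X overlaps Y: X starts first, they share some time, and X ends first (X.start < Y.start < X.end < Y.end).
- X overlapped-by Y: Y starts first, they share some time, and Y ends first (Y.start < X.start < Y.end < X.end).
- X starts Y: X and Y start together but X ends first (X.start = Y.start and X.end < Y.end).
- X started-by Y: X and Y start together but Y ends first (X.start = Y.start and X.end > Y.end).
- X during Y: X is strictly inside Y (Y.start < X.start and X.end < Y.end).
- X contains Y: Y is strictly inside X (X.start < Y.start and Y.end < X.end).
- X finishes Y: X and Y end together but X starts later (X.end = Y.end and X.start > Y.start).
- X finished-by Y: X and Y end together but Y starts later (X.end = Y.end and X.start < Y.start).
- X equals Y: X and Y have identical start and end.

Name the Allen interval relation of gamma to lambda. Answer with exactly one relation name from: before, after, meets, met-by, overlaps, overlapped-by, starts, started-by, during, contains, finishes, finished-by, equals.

gamma = [19:45, 20:15]; lambda = [12:55, 15:25].
Compare endpoints: gamma.start > lambda.start, gamma.start > lambda.end, gamma.end > lambda.start, gamma.end > lambda.end.
That pattern is 'after'.

after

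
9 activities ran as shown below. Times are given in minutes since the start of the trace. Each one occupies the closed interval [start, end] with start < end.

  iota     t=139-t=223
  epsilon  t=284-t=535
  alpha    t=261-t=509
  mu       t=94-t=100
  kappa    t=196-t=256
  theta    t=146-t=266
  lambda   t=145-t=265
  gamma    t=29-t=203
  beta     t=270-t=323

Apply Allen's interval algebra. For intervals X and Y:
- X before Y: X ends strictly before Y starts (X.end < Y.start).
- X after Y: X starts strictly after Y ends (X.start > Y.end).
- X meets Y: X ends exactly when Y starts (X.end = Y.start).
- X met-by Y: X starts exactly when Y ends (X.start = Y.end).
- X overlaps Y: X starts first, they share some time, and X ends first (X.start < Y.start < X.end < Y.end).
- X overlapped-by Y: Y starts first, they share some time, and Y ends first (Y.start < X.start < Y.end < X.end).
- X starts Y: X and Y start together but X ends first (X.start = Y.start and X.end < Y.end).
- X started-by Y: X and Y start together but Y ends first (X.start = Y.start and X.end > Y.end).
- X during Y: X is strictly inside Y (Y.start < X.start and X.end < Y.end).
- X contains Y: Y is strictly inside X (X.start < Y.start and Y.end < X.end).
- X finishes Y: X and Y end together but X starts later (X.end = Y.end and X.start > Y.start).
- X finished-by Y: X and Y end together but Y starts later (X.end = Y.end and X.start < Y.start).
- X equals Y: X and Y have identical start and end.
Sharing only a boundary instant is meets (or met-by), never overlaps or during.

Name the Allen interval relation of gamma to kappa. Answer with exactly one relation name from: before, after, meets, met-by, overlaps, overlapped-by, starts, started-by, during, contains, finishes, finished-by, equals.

overlaps

gamma = [t=29, t=203]; kappa = [t=196, t=256].
Compare endpoints: gamma.start < kappa.start, gamma.start < kappa.end, gamma.end > kappa.start, gamma.end < kappa.end.
That pattern is 'overlaps'.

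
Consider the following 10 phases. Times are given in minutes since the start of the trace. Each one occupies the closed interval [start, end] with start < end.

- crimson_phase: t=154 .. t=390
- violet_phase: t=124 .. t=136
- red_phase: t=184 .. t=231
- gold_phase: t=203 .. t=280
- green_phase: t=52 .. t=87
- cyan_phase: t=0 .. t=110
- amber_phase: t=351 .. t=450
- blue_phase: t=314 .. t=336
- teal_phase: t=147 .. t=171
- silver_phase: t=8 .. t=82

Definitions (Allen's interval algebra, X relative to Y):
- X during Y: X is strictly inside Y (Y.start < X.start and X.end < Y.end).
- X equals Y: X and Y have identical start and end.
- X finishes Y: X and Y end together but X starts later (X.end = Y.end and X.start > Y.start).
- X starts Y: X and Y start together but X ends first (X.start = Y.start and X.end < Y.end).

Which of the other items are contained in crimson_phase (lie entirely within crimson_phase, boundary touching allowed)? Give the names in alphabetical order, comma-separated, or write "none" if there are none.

Target crimson_phase = [t=154, t=390].
amber_phase [t=351, t=450] → overlapped-by → no.
blue_phase [t=314, t=336] → during → yes.
cyan_phase [t=0, t=110] → before → no.
gold_phase [t=203, t=280] → during → yes.
green_phase [t=52, t=87] → before → no.
red_phase [t=184, t=231] → during → yes.
silver_phase [t=8, t=82] → before → no.
teal_phase [t=147, t=171] → overlaps → no.
violet_phase [t=124, t=136] → before → no.
Result: blue_phase, gold_phase, red_phase.

blue_phase, gold_phase, red_phase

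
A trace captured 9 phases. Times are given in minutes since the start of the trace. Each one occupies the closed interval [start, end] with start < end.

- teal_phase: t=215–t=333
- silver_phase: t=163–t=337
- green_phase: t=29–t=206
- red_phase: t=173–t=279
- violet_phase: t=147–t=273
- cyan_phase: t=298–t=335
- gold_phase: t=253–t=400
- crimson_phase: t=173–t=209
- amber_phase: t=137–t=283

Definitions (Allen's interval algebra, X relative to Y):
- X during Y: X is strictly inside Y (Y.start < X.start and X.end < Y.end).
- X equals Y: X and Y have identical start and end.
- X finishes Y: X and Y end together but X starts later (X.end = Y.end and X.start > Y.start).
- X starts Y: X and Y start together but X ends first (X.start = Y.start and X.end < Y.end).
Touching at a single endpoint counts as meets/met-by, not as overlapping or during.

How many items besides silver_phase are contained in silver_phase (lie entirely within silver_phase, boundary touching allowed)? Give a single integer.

Target silver_phase = [t=163, t=337].
amber_phase [t=137, t=283] → overlaps → no.
crimson_phase [t=173, t=209] → during → counts.
cyan_phase [t=298, t=335] → during → counts.
gold_phase [t=253, t=400] → overlapped-by → no.
green_phase [t=29, t=206] → overlaps → no.
red_phase [t=173, t=279] → during → counts.
teal_phase [t=215, t=333] → during → counts.
violet_phase [t=147, t=273] → overlaps → no.
Total: 4.

4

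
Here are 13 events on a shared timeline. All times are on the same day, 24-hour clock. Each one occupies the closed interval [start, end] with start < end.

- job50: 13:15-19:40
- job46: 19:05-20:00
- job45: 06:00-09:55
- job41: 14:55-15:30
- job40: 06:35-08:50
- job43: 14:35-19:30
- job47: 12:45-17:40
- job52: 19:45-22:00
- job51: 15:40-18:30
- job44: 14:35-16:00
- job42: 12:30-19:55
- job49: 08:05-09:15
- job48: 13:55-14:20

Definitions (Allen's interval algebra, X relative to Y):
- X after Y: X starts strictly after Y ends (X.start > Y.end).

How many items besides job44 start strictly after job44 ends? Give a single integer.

2

Target job44 = [14:35, 16:00].
job40 [06:35, 08:50] → before → no.
job41 [14:55, 15:30] → during → no.
job42 [12:30, 19:55] → contains → no.
job43 [14:35, 19:30] → started-by → no.
job45 [06:00, 09:55] → before → no.
job46 [19:05, 20:00] → after → counts.
job47 [12:45, 17:40] → contains → no.
job48 [13:55, 14:20] → before → no.
job49 [08:05, 09:15] → before → no.
job50 [13:15, 19:40] → contains → no.
job51 [15:40, 18:30] → overlapped-by → no.
job52 [19:45, 22:00] → after → counts.
Total: 2.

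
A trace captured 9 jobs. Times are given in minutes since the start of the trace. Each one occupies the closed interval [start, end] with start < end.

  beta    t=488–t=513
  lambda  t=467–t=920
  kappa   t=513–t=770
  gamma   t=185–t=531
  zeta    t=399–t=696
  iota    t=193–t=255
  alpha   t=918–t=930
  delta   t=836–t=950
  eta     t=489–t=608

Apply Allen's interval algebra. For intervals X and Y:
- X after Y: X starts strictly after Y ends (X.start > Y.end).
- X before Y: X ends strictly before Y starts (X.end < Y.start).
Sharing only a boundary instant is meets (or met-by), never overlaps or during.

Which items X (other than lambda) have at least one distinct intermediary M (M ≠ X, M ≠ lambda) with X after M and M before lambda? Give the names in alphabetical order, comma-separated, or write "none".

alpha, beta, delta, eta, kappa, zeta

Target lambda = [t=467, t=920].
Intermediaries M with M before lambda: iota.
Via iota — items with X after iota: alpha, beta, delta, eta, kappa, zeta.
Union: alpha, beta, delta, eta, kappa, zeta.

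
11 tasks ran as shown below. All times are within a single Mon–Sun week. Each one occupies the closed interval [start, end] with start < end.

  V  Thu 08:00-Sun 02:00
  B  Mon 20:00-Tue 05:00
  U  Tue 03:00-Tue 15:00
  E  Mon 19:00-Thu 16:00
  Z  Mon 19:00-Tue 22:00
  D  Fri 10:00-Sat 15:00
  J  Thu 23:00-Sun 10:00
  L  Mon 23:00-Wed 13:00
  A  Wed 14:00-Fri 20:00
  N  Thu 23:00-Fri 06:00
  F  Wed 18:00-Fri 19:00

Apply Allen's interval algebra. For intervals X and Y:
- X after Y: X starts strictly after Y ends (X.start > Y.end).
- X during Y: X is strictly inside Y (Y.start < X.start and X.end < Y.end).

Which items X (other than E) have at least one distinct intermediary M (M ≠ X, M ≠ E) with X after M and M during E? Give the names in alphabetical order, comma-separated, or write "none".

A, D, F, J, N, V

Target E = [Mon 19:00, Thu 16:00].
Intermediaries M with M during E: B, L, U.
Via B — items with X after B: A, D, F, J, N, V.
Via L — items with X after L: A, D, F, J, N, V.
Via U — items with X after U: A, D, F, J, N, V.
Union: A, D, F, J, N, V.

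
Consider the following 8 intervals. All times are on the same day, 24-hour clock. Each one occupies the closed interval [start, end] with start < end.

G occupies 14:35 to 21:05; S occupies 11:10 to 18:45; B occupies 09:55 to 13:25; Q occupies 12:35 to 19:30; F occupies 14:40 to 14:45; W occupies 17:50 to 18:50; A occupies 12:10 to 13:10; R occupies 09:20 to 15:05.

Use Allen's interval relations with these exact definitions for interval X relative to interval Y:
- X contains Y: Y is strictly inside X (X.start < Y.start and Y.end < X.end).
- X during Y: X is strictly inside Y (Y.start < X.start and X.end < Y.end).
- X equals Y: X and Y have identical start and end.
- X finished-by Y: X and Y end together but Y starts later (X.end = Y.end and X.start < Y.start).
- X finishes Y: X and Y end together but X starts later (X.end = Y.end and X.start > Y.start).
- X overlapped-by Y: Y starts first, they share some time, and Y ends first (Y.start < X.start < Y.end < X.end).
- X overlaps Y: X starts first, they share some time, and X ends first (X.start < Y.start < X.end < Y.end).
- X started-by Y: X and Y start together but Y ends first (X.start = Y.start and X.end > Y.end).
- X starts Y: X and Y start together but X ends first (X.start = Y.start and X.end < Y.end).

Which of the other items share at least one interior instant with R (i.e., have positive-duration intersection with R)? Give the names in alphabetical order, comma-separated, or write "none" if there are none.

Target R = [09:20, 15:05].
A [12:10, 13:10] → during → yes.
B [09:55, 13:25] → during → yes.
F [14:40, 14:45] → during → yes.
G [14:35, 21:05] → overlapped-by → yes.
Q [12:35, 19:30] → overlapped-by → yes.
S [11:10, 18:45] → overlapped-by → yes.
W [17:50, 18:50] → after → no.
Result: A, B, F, G, Q, S.

A, B, F, G, Q, S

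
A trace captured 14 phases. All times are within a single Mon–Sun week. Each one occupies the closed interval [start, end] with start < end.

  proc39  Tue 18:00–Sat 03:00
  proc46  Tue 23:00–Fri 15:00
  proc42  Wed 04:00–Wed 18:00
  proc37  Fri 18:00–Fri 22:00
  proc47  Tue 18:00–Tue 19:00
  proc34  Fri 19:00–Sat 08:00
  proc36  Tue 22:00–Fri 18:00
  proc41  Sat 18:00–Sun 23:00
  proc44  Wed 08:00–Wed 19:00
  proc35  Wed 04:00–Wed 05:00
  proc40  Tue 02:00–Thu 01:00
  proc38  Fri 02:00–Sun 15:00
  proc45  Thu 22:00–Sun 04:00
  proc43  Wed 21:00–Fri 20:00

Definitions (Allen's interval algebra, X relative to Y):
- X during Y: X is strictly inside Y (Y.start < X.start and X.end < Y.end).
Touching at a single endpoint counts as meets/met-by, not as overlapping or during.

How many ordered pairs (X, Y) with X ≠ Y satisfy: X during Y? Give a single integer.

Checking all 182 ordered pairs for relation 'during'; matching pairs in alphabetical order:
(proc34, proc38): proc34 during proc38 ✓
(proc34, proc45): proc34 during proc45 ✓
(proc35, proc36): proc35 during proc36 ✓
(proc35, proc39): proc35 during proc39 ✓
(proc35, proc40): proc35 during proc40 ✓
(proc35, proc46): proc35 during proc46 ✓
(proc36, proc39): proc36 during proc39 ✓
(proc37, proc38): proc37 during proc38 ✓
(proc37, proc39): proc37 during proc39 ✓
(proc37, proc45): proc37 during proc45 ✓
(proc42, proc36): proc42 during proc36 ✓
(proc42, proc39): proc42 during proc39 ✓
(proc42, proc40): proc42 during proc40 ✓
(proc42, proc46): proc42 during proc46 ✓
(proc43, proc39): proc43 during proc39 ✓
(proc44, proc36): proc44 during proc36 ✓
(proc44, proc39): proc44 during proc39 ✓
(proc44, proc40): proc44 during proc40 ✓
(proc44, proc46): proc44 during proc46 ✓
(proc46, proc36): proc46 during proc36 ✓
(proc46, proc39): proc46 during proc39 ✓
(proc47, proc40): proc47 during proc40 ✓
Count: 22.

22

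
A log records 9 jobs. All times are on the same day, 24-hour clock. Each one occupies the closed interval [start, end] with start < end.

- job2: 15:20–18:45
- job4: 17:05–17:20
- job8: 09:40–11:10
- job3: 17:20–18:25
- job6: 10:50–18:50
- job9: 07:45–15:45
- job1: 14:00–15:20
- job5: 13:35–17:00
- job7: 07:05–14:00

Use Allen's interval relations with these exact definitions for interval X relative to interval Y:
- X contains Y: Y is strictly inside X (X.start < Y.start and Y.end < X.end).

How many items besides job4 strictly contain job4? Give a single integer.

Target job4 = [17:05, 17:20].
job1 [14:00, 15:20] → before → no.
job2 [15:20, 18:45] → contains → counts.
job3 [17:20, 18:25] → met-by → no.
job5 [13:35, 17:00] → before → no.
job6 [10:50, 18:50] → contains → counts.
job7 [07:05, 14:00] → before → no.
job8 [09:40, 11:10] → before → no.
job9 [07:45, 15:45] → before → no.
Total: 2.

2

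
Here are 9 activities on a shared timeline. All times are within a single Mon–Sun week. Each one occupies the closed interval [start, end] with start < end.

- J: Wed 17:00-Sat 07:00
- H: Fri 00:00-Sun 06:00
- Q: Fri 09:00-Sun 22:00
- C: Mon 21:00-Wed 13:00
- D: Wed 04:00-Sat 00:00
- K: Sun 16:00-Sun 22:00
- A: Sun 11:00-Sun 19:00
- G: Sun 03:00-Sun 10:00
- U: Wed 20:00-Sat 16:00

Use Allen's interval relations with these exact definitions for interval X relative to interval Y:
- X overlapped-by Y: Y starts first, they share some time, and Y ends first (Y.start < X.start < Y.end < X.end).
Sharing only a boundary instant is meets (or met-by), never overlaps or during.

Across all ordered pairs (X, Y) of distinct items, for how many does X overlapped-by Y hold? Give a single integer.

Checking all 72 ordered pairs for relation 'overlapped-by'; matching pairs in alphabetical order:
(D, C): D overlapped-by C ✓
(G, H): G overlapped-by H ✓
(H, D): H overlapped-by D ✓
(H, J): H overlapped-by J ✓
(H, U): H overlapped-by U ✓
(J, D): J overlapped-by D ✓
(K, A): K overlapped-by A ✓
(Q, D): Q overlapped-by D ✓
(Q, H): Q overlapped-by H ✓
(Q, J): Q overlapped-by J ✓
(Q, U): Q overlapped-by U ✓
(U, D): U overlapped-by D ✓
(U, J): U overlapped-by J ✓
Count: 13.

13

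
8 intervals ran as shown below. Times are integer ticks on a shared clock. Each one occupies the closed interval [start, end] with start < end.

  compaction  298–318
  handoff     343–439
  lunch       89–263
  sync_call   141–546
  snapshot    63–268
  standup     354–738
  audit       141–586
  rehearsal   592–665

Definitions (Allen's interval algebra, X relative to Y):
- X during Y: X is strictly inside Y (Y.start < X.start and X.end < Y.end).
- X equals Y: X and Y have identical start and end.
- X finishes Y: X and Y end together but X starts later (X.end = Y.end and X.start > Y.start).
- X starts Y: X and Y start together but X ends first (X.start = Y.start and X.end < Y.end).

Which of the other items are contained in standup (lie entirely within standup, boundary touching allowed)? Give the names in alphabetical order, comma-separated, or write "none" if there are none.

Target standup = [354, 738].
audit [141, 586] → overlaps → no.
compaction [298, 318] → before → no.
handoff [343, 439] → overlaps → no.
lunch [89, 263] → before → no.
rehearsal [592, 665] → during → yes.
snapshot [63, 268] → before → no.
sync_call [141, 546] → overlaps → no.
Result: rehearsal.

rehearsal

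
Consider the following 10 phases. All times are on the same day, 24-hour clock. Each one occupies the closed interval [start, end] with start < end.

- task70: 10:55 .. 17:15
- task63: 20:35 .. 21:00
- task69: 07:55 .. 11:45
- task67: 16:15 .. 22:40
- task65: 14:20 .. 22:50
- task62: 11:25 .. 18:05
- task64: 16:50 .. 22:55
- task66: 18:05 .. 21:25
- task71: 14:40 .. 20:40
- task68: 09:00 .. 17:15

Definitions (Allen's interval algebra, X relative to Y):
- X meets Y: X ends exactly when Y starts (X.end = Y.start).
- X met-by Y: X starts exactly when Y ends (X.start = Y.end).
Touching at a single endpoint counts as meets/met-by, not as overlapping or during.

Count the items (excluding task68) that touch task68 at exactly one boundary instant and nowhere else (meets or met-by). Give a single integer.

Target task68 = [09:00, 17:15].
task62 [11:25, 18:05] → overlapped-by → no.
task63 [20:35, 21:00] → after → no.
task64 [16:50, 22:55] → overlapped-by → no.
task65 [14:20, 22:50] → overlapped-by → no.
task66 [18:05, 21:25] → after → no.
task67 [16:15, 22:40] → overlapped-by → no.
task69 [07:55, 11:45] → overlaps → no.
task70 [10:55, 17:15] → finishes → no.
task71 [14:40, 20:40] → overlapped-by → no.
Total: 0.

0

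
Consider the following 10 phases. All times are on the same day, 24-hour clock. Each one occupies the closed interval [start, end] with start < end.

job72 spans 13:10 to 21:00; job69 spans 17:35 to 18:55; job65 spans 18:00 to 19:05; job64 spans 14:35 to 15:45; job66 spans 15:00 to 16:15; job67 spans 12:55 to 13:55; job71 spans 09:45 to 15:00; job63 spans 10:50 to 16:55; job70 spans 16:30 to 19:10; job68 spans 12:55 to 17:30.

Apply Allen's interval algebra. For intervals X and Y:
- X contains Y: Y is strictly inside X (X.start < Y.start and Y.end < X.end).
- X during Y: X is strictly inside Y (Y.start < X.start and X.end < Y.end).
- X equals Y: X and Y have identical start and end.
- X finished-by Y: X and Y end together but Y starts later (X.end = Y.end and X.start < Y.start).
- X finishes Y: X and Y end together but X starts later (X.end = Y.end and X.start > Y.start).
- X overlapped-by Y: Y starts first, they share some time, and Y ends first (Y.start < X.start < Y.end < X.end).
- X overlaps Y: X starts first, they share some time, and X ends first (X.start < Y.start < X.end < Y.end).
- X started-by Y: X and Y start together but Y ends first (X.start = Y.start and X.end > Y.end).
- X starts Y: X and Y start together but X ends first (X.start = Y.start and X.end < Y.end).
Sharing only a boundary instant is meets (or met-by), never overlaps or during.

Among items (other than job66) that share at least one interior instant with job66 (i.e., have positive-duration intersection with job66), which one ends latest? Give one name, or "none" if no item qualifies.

Target job66 = [15:00, 16:15].
job63 [10:50, 16:55] → contains → candidate.
job64 [14:35, 15:45] → overlaps → candidate.
job65 [18:00, 19:05] → after → excluded.
job67 [12:55, 13:55] → before → excluded.
job68 [12:55, 17:30] → contains → candidate.
job69 [17:35, 18:55] → after → excluded.
job70 [16:30, 19:10] → after → excluded.
job71 [09:45, 15:00] → meets → excluded.
job72 [13:10, 21:00] → contains → candidate.
Among candidates, latest end is 21:00 → job72.

job72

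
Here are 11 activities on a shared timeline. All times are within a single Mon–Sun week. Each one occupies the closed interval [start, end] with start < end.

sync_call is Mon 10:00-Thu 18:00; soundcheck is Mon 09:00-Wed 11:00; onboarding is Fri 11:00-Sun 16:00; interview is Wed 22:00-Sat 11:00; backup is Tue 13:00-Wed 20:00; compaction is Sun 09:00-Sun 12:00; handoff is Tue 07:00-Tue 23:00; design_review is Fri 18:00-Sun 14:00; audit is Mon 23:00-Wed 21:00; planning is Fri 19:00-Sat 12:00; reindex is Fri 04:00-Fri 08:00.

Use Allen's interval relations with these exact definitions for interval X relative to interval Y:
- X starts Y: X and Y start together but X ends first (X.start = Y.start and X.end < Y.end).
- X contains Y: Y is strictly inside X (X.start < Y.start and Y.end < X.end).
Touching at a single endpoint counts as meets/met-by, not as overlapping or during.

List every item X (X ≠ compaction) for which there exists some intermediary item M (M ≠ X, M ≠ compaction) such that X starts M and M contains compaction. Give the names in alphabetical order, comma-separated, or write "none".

Target compaction = [Sun 09:00, Sun 12:00].
Intermediaries M with M contains compaction: design_review, onboarding.
Via design_review — items with X starts design_review: none.
Via onboarding — items with X starts onboarding: none.
Union: none.

none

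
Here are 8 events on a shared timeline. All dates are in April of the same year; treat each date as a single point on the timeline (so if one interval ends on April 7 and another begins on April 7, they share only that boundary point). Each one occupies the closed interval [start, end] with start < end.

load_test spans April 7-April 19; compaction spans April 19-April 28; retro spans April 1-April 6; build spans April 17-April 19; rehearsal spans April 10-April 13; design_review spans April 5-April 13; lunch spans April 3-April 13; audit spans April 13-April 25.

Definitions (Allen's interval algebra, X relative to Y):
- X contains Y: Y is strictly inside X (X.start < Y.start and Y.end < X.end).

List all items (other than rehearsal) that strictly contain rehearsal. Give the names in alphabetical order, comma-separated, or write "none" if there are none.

load_test

Target rehearsal = [April 10, April 13].
audit [April 13, April 25] → met-by → no.
build [April 17, April 19] → after → no.
compaction [April 19, April 28] → after → no.
design_review [April 5, April 13] → finished-by → no.
load_test [April 7, April 19] → contains → yes.
lunch [April 3, April 13] → finished-by → no.
retro [April 1, April 6] → before → no.
Result: load_test.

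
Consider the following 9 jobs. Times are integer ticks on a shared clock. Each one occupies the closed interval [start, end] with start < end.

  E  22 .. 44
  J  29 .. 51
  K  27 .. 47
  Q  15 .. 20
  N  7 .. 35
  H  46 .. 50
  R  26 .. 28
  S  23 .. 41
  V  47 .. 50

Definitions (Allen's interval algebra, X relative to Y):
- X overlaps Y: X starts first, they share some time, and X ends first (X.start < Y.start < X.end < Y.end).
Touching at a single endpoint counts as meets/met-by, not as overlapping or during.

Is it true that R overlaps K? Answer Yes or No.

Yes

R = [26, 28], K = [27, 47].
Actual relation of R to K: overlaps.
Asked whether 'overlaps' holds → Yes.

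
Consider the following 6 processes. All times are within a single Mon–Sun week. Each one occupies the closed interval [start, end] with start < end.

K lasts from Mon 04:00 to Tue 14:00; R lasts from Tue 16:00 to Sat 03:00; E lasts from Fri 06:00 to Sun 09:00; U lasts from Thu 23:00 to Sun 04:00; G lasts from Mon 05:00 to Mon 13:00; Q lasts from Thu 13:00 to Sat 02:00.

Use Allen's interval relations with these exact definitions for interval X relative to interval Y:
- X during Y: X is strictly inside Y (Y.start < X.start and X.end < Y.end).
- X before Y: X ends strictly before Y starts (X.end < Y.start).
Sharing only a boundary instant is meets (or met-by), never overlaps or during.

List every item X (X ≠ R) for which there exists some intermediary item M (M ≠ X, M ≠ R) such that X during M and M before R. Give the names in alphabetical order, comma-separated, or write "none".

Target R = [Tue 16:00, Sat 03:00].
Intermediaries M with M before R: G, K.
Via G — items with X during G: none.
Via K — items with X during K: G.
Union: G.

G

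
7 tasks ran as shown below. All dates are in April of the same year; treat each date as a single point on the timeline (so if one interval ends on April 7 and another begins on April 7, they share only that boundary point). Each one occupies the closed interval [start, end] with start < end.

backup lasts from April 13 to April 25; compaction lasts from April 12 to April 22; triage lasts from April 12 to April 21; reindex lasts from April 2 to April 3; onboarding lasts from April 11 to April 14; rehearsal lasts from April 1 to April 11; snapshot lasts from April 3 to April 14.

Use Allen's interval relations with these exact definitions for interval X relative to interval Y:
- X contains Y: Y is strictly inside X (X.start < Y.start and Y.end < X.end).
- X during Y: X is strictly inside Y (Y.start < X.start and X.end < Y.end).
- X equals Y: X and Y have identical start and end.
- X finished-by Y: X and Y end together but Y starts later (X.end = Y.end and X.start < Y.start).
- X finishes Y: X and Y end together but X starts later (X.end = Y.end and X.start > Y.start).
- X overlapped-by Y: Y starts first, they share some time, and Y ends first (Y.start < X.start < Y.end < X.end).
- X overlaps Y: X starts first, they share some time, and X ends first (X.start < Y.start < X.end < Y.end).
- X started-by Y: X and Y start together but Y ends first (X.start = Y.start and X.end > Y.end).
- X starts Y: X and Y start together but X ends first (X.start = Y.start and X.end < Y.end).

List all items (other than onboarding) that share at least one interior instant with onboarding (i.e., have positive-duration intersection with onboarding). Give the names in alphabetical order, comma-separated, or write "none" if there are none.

Target onboarding = [April 11, April 14].
backup [April 13, April 25] → overlapped-by → yes.
compaction [April 12, April 22] → overlapped-by → yes.
rehearsal [April 1, April 11] → meets → no.
reindex [April 2, April 3] → before → no.
snapshot [April 3, April 14] → finished-by → yes.
triage [April 12, April 21] → overlapped-by → yes.
Result: backup, compaction, snapshot, triage.

backup, compaction, snapshot, triage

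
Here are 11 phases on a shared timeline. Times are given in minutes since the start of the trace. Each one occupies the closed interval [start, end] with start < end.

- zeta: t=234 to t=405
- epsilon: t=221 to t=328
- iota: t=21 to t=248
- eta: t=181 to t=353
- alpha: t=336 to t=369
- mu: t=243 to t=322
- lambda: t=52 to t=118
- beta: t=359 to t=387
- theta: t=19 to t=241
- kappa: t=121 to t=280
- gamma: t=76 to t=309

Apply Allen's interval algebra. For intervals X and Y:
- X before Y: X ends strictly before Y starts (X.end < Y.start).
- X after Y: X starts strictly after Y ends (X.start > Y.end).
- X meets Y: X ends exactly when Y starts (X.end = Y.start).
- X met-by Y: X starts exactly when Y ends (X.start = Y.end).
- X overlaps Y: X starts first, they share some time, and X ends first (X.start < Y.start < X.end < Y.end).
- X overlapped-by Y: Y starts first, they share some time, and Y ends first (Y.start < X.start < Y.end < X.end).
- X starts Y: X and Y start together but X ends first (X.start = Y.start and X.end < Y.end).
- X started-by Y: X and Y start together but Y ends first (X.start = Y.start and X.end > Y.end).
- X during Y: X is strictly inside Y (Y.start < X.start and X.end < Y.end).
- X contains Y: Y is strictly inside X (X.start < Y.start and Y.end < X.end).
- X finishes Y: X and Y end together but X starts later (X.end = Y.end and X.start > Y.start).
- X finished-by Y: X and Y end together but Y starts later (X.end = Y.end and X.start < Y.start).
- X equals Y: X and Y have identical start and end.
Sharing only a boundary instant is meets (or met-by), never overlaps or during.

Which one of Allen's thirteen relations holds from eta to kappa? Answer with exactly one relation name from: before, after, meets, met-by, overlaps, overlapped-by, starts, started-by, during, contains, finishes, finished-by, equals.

overlapped-by

eta = [t=181, t=353]; kappa = [t=121, t=280].
Compare endpoints: eta.start > kappa.start, eta.start < kappa.end, eta.end > kappa.start, eta.end > kappa.end.
That pattern is 'overlapped-by'.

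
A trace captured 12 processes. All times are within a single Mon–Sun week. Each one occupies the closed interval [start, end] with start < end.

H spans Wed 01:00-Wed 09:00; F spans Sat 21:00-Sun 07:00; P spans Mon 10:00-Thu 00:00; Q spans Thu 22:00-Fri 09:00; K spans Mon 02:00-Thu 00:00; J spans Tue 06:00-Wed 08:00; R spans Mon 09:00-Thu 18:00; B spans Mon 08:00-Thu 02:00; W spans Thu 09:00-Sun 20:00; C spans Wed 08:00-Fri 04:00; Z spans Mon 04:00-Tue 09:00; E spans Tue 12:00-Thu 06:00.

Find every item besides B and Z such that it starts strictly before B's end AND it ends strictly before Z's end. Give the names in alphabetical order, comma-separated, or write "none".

none

Conditions: its start is strictly before B's end (X.start < Thu 02:00) AND its end is strictly before Z's end (X.end < Tue 09:00).
C: start Wed 08:00 < Thu 02:00? ✓; end Fri 04:00 < Tue 09:00? ✗ → no.
E: start Tue 12:00 < Thu 02:00? ✓; end Thu 06:00 < Tue 09:00? ✗ → no.
F: start Sat 21:00 < Thu 02:00? ✗; end Sun 07:00 < Tue 09:00? ✗ → no.
H: start Wed 01:00 < Thu 02:00? ✓; end Wed 09:00 < Tue 09:00? ✗ → no.
J: start Tue 06:00 < Thu 02:00? ✓; end Wed 08:00 < Tue 09:00? ✗ → no.
K: start Mon 02:00 < Thu 02:00? ✓; end Thu 00:00 < Tue 09:00? ✗ → no.
P: start Mon 10:00 < Thu 02:00? ✓; end Thu 00:00 < Tue 09:00? ✗ → no.
Q: start Thu 22:00 < Thu 02:00? ✗; end Fri 09:00 < Tue 09:00? ✗ → no.
R: start Mon 09:00 < Thu 02:00? ✓; end Thu 18:00 < Tue 09:00? ✗ → no.
W: start Thu 09:00 < Thu 02:00? ✗; end Sun 20:00 < Tue 09:00? ✗ → no.
Result: none.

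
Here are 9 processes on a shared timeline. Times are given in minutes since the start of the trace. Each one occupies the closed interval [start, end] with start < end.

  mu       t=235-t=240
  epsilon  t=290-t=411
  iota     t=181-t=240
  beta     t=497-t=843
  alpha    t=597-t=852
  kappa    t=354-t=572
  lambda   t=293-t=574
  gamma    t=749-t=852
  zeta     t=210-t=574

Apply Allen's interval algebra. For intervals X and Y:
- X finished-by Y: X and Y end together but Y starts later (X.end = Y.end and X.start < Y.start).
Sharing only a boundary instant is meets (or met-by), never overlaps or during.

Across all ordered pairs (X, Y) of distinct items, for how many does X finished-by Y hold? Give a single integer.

3

Checking all 72 ordered pairs for relation 'finished-by'; matching pairs in alphabetical order:
(alpha, gamma): alpha finished-by gamma ✓
(iota, mu): iota finished-by mu ✓
(zeta, lambda): zeta finished-by lambda ✓
Count: 3.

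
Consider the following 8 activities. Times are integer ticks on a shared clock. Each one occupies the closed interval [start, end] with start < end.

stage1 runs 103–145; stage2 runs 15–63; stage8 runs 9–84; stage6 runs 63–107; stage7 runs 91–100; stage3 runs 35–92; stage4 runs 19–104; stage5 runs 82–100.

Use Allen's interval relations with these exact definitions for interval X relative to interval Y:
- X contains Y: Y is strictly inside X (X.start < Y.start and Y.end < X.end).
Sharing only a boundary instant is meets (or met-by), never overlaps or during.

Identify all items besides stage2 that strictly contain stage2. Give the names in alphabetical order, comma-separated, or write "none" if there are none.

stage8

Target stage2 = [15, 63].
stage1 [103, 145] → after → no.
stage3 [35, 92] → overlapped-by → no.
stage4 [19, 104] → overlapped-by → no.
stage5 [82, 100] → after → no.
stage6 [63, 107] → met-by → no.
stage7 [91, 100] → after → no.
stage8 [9, 84] → contains → yes.
Result: stage8.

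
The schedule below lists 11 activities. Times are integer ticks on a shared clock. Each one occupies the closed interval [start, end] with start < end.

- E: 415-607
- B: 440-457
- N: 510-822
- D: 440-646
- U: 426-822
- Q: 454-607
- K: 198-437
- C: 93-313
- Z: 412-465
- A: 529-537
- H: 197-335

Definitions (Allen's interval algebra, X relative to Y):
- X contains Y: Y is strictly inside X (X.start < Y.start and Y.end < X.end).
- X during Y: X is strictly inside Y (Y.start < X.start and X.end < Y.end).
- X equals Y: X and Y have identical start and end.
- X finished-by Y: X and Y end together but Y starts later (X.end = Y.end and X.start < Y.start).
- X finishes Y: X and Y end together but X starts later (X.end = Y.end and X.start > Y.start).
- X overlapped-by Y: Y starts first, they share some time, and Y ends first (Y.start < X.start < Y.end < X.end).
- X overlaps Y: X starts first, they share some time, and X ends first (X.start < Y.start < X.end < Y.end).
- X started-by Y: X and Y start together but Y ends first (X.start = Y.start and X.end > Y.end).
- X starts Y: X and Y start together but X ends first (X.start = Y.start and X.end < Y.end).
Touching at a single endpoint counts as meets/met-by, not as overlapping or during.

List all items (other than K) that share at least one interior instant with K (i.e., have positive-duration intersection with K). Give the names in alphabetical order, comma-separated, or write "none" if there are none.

Target K = [198, 437].
A [529, 537] → after → no.
B [440, 457] → after → no.
C [93, 313] → overlaps → yes.
D [440, 646] → after → no.
E [415, 607] → overlapped-by → yes.
H [197, 335] → overlaps → yes.
N [510, 822] → after → no.
Q [454, 607] → after → no.
U [426, 822] → overlapped-by → yes.
Z [412, 465] → overlapped-by → yes.
Result: C, E, H, U, Z.

C, E, H, U, Z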